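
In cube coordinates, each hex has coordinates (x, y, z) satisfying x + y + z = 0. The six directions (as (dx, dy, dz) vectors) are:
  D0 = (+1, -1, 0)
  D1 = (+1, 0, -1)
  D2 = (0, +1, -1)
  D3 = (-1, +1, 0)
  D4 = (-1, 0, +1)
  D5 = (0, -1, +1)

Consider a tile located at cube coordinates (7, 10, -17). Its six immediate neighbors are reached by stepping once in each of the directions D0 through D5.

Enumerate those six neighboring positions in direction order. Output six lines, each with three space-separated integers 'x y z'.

Center: (7, 10, -17). Add each direction:
  D0: (7, 10, -17) + (1, -1, 0) = (8, 9, -17)
  D1: (7, 10, -17) + (1, 0, -1) = (8, 10, -18)
  D2: (7, 10, -17) + (0, 1, -1) = (7, 11, -18)
  D3: (7, 10, -17) + (-1, 1, 0) = (6, 11, -17)
  D4: (7, 10, -17) + (-1, 0, 1) = (6, 10, -16)
  D5: (7, 10, -17) + (0, -1, 1) = (7, 9, -16)

Answer: 8 9 -17
8 10 -18
7 11 -18
6 11 -17
6 10 -16
7 9 -16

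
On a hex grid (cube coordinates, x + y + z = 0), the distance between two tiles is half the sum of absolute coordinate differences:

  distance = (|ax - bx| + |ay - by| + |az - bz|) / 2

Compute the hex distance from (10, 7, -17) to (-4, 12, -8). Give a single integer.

Answer: 14

Derivation:
|ax - bx| = |10 - (-4)| = 14
|ay - by| = |7 - 12| = 5
|az - bz| = |-17 - (-8)| = 9
distance = (14 + 5 + 9) / 2 = 28 / 2 = 14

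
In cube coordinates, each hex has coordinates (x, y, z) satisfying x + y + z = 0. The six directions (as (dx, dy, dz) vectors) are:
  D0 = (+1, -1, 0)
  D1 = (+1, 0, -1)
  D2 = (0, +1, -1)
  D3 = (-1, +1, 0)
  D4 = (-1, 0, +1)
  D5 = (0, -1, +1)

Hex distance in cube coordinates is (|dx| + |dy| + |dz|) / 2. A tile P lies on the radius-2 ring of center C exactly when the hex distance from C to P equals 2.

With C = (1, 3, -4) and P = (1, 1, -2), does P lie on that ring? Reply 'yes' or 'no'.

Answer: yes

Derivation:
|px - cx| = |1 - 1| = 0
|py - cy| = |1 - 3| = 2
|pz - cz| = |-2 - (-4)| = 2
distance = (0+2+2)/2 = 4/2 = 2
radius = 2; distance == radius -> yes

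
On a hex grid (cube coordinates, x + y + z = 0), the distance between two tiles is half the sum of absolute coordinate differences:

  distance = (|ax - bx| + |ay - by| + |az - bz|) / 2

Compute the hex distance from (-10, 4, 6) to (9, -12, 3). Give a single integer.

|ax - bx| = |-10 - 9| = 19
|ay - by| = |4 - (-12)| = 16
|az - bz| = |6 - 3| = 3
distance = (19 + 16 + 3) / 2 = 38 / 2 = 19

Answer: 19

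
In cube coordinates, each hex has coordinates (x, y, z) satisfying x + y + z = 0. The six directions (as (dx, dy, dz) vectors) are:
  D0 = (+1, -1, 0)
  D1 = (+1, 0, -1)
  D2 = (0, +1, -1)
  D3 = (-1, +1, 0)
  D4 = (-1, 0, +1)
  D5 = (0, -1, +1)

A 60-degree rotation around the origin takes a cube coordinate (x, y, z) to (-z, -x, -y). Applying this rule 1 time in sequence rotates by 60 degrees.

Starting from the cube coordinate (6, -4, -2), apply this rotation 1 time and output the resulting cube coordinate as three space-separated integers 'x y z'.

Answer: 2 -6 4

Derivation:
Start: (6, -4, -2)
Step 1: (6, -4, -2) -> (-(-2), -(6), -(-4)) = (2, -6, 4)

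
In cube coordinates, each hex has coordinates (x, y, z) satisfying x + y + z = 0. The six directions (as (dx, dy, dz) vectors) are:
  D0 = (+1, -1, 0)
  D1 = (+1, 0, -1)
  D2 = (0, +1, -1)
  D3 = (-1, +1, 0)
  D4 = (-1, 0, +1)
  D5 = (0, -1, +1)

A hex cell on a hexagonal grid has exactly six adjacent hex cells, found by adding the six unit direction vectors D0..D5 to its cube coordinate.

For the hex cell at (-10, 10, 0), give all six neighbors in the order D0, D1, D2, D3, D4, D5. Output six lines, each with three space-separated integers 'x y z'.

Answer: -9 9 0
-9 10 -1
-10 11 -1
-11 11 0
-11 10 1
-10 9 1

Derivation:
Center: (-10, 10, 0). Add each direction:
  D0: (-10, 10, 0) + (1, -1, 0) = (-9, 9, 0)
  D1: (-10, 10, 0) + (1, 0, -1) = (-9, 10, -1)
  D2: (-10, 10, 0) + (0, 1, -1) = (-10, 11, -1)
  D3: (-10, 10, 0) + (-1, 1, 0) = (-11, 11, 0)
  D4: (-10, 10, 0) + (-1, 0, 1) = (-11, 10, 1)
  D5: (-10, 10, 0) + (0, -1, 1) = (-10, 9, 1)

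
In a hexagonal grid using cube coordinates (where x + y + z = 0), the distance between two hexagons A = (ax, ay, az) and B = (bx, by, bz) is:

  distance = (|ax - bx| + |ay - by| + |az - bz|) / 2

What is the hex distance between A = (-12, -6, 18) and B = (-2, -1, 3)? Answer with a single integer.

|ax - bx| = |-12 - (-2)| = 10
|ay - by| = |-6 - (-1)| = 5
|az - bz| = |18 - 3| = 15
distance = (10 + 5 + 15) / 2 = 30 / 2 = 15

Answer: 15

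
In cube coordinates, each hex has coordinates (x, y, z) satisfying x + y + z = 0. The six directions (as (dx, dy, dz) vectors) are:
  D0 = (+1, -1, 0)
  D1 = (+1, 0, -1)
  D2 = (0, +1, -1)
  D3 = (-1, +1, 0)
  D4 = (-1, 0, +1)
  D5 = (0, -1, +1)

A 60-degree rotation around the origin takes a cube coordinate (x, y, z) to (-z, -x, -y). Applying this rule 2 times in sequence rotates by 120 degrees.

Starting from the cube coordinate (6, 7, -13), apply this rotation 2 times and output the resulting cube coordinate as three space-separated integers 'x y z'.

Start: (6, 7, -13)
Step 1: (6, 7, -13) -> (-(-13), -(6), -(7)) = (13, -6, -7)
Step 2: (13, -6, -7) -> (-(-7), -(13), -(-6)) = (7, -13, 6)

Answer: 7 -13 6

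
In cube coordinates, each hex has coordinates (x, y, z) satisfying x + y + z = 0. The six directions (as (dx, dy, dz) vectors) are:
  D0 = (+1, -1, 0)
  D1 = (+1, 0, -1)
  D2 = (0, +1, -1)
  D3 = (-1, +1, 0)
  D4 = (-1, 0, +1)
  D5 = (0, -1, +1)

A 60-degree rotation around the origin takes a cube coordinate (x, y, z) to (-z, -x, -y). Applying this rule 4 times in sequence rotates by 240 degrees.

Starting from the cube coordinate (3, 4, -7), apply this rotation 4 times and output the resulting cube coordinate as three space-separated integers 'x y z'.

Answer: -7 3 4

Derivation:
Start: (3, 4, -7)
Step 1: (3, 4, -7) -> (-(-7), -(3), -(4)) = (7, -3, -4)
Step 2: (7, -3, -4) -> (-(-4), -(7), -(-3)) = (4, -7, 3)
Step 3: (4, -7, 3) -> (-(3), -(4), -(-7)) = (-3, -4, 7)
Step 4: (-3, -4, 7) -> (-(7), -(-3), -(-4)) = (-7, 3, 4)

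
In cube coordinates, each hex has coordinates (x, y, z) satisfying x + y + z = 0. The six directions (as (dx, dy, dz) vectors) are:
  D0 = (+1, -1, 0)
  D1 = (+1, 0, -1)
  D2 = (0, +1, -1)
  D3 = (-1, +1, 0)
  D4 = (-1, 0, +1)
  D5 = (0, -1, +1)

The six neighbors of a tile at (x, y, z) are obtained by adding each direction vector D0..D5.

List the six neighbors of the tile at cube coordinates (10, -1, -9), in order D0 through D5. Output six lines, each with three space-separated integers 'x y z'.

Center: (10, -1, -9). Add each direction:
  D0: (10, -1, -9) + (1, -1, 0) = (11, -2, -9)
  D1: (10, -1, -9) + (1, 0, -1) = (11, -1, -10)
  D2: (10, -1, -9) + (0, 1, -1) = (10, 0, -10)
  D3: (10, -1, -9) + (-1, 1, 0) = (9, 0, -9)
  D4: (10, -1, -9) + (-1, 0, 1) = (9, -1, -8)
  D5: (10, -1, -9) + (0, -1, 1) = (10, -2, -8)

Answer: 11 -2 -9
11 -1 -10
10 0 -10
9 0 -9
9 -1 -8
10 -2 -8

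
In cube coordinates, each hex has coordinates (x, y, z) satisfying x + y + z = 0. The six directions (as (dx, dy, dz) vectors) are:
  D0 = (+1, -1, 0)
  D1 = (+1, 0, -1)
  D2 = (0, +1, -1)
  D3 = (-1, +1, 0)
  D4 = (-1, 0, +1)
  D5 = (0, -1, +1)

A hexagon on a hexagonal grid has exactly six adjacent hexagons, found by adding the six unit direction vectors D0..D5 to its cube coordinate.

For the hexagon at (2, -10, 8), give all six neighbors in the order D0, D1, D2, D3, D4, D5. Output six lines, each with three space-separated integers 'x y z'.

Center: (2, -10, 8). Add each direction:
  D0: (2, -10, 8) + (1, -1, 0) = (3, -11, 8)
  D1: (2, -10, 8) + (1, 0, -1) = (3, -10, 7)
  D2: (2, -10, 8) + (0, 1, -1) = (2, -9, 7)
  D3: (2, -10, 8) + (-1, 1, 0) = (1, -9, 8)
  D4: (2, -10, 8) + (-1, 0, 1) = (1, -10, 9)
  D5: (2, -10, 8) + (0, -1, 1) = (2, -11, 9)

Answer: 3 -11 8
3 -10 7
2 -9 7
1 -9 8
1 -10 9
2 -11 9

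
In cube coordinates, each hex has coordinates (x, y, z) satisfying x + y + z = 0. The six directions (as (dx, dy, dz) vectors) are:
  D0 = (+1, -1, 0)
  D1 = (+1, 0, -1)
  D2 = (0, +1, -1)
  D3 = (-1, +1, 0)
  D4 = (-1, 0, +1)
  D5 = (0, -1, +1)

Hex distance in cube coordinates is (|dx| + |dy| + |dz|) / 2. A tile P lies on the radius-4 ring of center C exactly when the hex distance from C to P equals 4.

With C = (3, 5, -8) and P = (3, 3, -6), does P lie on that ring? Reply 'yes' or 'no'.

Answer: no

Derivation:
|px - cx| = |3 - 3| = 0
|py - cy| = |3 - 5| = 2
|pz - cz| = |-6 - (-8)| = 2
distance = (0+2+2)/2 = 4/2 = 2
radius = 4; distance != radius -> no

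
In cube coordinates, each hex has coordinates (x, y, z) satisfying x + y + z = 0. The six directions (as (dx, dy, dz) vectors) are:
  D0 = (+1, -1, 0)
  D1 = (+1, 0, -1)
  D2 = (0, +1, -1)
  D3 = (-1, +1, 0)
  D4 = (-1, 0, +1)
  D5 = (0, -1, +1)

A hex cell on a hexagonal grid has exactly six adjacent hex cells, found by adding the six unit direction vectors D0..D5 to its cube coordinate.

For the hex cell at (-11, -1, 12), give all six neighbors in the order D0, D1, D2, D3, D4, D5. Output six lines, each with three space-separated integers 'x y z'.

Answer: -10 -2 12
-10 -1 11
-11 0 11
-12 0 12
-12 -1 13
-11 -2 13

Derivation:
Center: (-11, -1, 12). Add each direction:
  D0: (-11, -1, 12) + (1, -1, 0) = (-10, -2, 12)
  D1: (-11, -1, 12) + (1, 0, -1) = (-10, -1, 11)
  D2: (-11, -1, 12) + (0, 1, -1) = (-11, 0, 11)
  D3: (-11, -1, 12) + (-1, 1, 0) = (-12, 0, 12)
  D4: (-11, -1, 12) + (-1, 0, 1) = (-12, -1, 13)
  D5: (-11, -1, 12) + (0, -1, 1) = (-11, -2, 13)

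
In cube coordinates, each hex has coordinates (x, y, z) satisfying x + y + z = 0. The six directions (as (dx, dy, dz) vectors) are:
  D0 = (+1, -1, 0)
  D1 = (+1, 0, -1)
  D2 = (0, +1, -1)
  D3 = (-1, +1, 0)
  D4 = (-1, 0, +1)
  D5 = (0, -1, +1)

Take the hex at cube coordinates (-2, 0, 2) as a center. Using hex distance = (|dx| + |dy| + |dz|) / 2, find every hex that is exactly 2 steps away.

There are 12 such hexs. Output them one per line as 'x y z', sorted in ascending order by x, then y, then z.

Walk ring at distance 2 from (-2, 0, 2):
Start at center + D4*2 = (-4, 0, 4)
  hex 0: (-4, 0, 4)
  hex 1: (-3, -1, 4)
  hex 2: (-2, -2, 4)
  hex 3: (-1, -2, 3)
  hex 4: (0, -2, 2)
  hex 5: (0, -1, 1)
  hex 6: (0, 0, 0)
  hex 7: (-1, 1, 0)
  hex 8: (-2, 2, 0)
  hex 9: (-3, 2, 1)
  hex 10: (-4, 2, 2)
  hex 11: (-4, 1, 3)
Sorted: 12 hexes.

Answer: -4 0 4
-4 1 3
-4 2 2
-3 -1 4
-3 2 1
-2 -2 4
-2 2 0
-1 -2 3
-1 1 0
0 -2 2
0 -1 1
0 0 0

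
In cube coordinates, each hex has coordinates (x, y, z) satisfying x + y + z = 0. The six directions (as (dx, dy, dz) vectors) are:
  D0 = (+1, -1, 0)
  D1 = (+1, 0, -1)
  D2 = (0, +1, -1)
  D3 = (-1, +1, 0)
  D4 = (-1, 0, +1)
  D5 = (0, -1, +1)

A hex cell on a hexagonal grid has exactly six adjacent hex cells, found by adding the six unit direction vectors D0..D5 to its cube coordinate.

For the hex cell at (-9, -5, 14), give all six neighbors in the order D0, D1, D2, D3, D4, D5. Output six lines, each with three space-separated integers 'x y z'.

Center: (-9, -5, 14). Add each direction:
  D0: (-9, -5, 14) + (1, -1, 0) = (-8, -6, 14)
  D1: (-9, -5, 14) + (1, 0, -1) = (-8, -5, 13)
  D2: (-9, -5, 14) + (0, 1, -1) = (-9, -4, 13)
  D3: (-9, -5, 14) + (-1, 1, 0) = (-10, -4, 14)
  D4: (-9, -5, 14) + (-1, 0, 1) = (-10, -5, 15)
  D5: (-9, -5, 14) + (0, -1, 1) = (-9, -6, 15)

Answer: -8 -6 14
-8 -5 13
-9 -4 13
-10 -4 14
-10 -5 15
-9 -6 15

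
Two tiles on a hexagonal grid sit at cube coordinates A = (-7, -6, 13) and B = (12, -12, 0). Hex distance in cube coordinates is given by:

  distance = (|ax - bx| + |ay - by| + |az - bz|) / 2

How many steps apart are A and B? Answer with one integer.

|ax - bx| = |-7 - 12| = 19
|ay - by| = |-6 - (-12)| = 6
|az - bz| = |13 - 0| = 13
distance = (19 + 6 + 13) / 2 = 38 / 2 = 19

Answer: 19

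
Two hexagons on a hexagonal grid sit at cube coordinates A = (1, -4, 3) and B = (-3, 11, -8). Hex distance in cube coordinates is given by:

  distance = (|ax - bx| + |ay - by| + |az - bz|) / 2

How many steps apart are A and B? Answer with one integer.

|ax - bx| = |1 - (-3)| = 4
|ay - by| = |-4 - 11| = 15
|az - bz| = |3 - (-8)| = 11
distance = (4 + 15 + 11) / 2 = 30 / 2 = 15

Answer: 15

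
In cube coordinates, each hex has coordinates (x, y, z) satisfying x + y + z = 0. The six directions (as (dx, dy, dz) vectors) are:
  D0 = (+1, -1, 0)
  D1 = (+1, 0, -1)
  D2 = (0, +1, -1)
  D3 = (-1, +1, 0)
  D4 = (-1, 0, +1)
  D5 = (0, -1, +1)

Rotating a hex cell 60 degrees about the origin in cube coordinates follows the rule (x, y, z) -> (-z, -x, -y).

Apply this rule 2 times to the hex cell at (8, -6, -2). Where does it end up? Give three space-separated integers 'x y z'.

Start: (8, -6, -2)
Step 1: (8, -6, -2) -> (-(-2), -(8), -(-6)) = (2, -8, 6)
Step 2: (2, -8, 6) -> (-(6), -(2), -(-8)) = (-6, -2, 8)

Answer: -6 -2 8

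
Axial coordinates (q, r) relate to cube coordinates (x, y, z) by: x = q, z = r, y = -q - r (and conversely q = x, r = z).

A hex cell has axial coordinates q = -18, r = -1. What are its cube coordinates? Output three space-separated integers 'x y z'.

x = q = -18
z = r = -1
y = -x - z = -(-18) - (-1) = 19

Answer: -18 19 -1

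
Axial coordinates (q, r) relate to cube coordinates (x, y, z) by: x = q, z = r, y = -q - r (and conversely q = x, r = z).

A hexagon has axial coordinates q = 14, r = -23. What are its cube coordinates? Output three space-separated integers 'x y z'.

x = q = 14
z = r = -23
y = -x - z = -(14) - (-23) = 9

Answer: 14 9 -23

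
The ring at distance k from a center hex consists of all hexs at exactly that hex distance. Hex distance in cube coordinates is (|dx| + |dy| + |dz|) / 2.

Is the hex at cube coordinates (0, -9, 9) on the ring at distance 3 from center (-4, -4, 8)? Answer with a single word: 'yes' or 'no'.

|px - cx| = |0 - (-4)| = 4
|py - cy| = |-9 - (-4)| = 5
|pz - cz| = |9 - 8| = 1
distance = (4+5+1)/2 = 10/2 = 5
radius = 3; distance != radius -> no

Answer: no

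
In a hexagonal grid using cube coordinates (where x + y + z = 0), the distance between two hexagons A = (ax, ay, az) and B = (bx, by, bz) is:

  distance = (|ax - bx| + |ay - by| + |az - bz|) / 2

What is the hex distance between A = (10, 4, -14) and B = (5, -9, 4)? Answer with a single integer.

Answer: 18

Derivation:
|ax - bx| = |10 - 5| = 5
|ay - by| = |4 - (-9)| = 13
|az - bz| = |-14 - 4| = 18
distance = (5 + 13 + 18) / 2 = 36 / 2 = 18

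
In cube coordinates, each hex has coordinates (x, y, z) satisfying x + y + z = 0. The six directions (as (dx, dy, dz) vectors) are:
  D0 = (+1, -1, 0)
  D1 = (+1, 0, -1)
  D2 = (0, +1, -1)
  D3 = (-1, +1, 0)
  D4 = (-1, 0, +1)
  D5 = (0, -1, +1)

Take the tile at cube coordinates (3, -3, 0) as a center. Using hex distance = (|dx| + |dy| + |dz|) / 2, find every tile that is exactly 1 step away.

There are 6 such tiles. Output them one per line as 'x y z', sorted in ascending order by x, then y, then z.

Answer: 2 -3 1
2 -2 0
3 -4 1
3 -2 -1
4 -4 0
4 -3 -1

Derivation:
Walk ring at distance 1 from (3, -3, 0):
Start at center + D4*1 = (2, -3, 1)
  hex 0: (2, -3, 1)
  hex 1: (3, -4, 1)
  hex 2: (4, -4, 0)
  hex 3: (4, -3, -1)
  hex 4: (3, -2, -1)
  hex 5: (2, -2, 0)
Sorted: 6 hexes.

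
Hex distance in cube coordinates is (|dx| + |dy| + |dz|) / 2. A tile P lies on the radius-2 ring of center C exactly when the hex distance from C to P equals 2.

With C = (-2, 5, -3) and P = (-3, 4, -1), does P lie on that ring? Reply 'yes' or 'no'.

Answer: yes

Derivation:
|px - cx| = |-3 - (-2)| = 1
|py - cy| = |4 - 5| = 1
|pz - cz| = |-1 - (-3)| = 2
distance = (1+1+2)/2 = 4/2 = 2
radius = 2; distance == radius -> yes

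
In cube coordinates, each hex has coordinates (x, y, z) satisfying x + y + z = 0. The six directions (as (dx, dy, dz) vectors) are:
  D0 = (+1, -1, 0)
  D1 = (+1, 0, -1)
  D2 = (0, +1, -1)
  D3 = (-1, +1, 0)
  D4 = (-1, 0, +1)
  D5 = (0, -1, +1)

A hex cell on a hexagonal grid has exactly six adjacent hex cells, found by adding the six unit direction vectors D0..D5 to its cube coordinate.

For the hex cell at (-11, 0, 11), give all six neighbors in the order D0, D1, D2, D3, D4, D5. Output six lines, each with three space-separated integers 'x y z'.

Center: (-11, 0, 11). Add each direction:
  D0: (-11, 0, 11) + (1, -1, 0) = (-10, -1, 11)
  D1: (-11, 0, 11) + (1, 0, -1) = (-10, 0, 10)
  D2: (-11, 0, 11) + (0, 1, -1) = (-11, 1, 10)
  D3: (-11, 0, 11) + (-1, 1, 0) = (-12, 1, 11)
  D4: (-11, 0, 11) + (-1, 0, 1) = (-12, 0, 12)
  D5: (-11, 0, 11) + (0, -1, 1) = (-11, -1, 12)

Answer: -10 -1 11
-10 0 10
-11 1 10
-12 1 11
-12 0 12
-11 -1 12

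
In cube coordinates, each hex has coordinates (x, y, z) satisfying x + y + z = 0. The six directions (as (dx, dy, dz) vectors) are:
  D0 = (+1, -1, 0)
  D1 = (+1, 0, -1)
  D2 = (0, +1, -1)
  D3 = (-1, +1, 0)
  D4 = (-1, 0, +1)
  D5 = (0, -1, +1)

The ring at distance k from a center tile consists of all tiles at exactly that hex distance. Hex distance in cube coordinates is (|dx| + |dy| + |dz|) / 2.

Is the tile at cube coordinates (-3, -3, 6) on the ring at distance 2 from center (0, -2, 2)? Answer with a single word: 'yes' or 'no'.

Answer: no

Derivation:
|px - cx| = |-3 - 0| = 3
|py - cy| = |-3 - (-2)| = 1
|pz - cz| = |6 - 2| = 4
distance = (3+1+4)/2 = 8/2 = 4
radius = 2; distance != radius -> no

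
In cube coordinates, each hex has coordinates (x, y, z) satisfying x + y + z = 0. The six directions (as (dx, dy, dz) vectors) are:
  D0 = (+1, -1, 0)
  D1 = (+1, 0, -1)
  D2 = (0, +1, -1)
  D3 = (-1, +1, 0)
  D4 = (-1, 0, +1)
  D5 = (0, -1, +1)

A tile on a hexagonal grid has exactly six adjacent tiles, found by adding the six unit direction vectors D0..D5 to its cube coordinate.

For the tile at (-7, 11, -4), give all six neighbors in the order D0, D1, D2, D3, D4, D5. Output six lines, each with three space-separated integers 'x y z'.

Answer: -6 10 -4
-6 11 -5
-7 12 -5
-8 12 -4
-8 11 -3
-7 10 -3

Derivation:
Center: (-7, 11, -4). Add each direction:
  D0: (-7, 11, -4) + (1, -1, 0) = (-6, 10, -4)
  D1: (-7, 11, -4) + (1, 0, -1) = (-6, 11, -5)
  D2: (-7, 11, -4) + (0, 1, -1) = (-7, 12, -5)
  D3: (-7, 11, -4) + (-1, 1, 0) = (-8, 12, -4)
  D4: (-7, 11, -4) + (-1, 0, 1) = (-8, 11, -3)
  D5: (-7, 11, -4) + (0, -1, 1) = (-7, 10, -3)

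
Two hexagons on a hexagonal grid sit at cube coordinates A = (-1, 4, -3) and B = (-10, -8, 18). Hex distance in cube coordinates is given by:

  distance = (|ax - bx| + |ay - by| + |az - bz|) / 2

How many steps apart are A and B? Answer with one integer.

|ax - bx| = |-1 - (-10)| = 9
|ay - by| = |4 - (-8)| = 12
|az - bz| = |-3 - 18| = 21
distance = (9 + 12 + 21) / 2 = 42 / 2 = 21

Answer: 21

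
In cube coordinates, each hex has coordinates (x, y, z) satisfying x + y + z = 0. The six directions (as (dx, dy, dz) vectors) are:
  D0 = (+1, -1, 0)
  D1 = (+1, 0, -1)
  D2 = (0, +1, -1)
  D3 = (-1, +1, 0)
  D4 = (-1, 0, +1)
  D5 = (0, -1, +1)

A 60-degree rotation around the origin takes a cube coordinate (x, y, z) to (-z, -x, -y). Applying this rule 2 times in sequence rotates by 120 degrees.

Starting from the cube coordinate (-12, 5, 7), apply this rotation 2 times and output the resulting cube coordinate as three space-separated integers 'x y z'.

Answer: 5 7 -12

Derivation:
Start: (-12, 5, 7)
Step 1: (-12, 5, 7) -> (-(7), -(-12), -(5)) = (-7, 12, -5)
Step 2: (-7, 12, -5) -> (-(-5), -(-7), -(12)) = (5, 7, -12)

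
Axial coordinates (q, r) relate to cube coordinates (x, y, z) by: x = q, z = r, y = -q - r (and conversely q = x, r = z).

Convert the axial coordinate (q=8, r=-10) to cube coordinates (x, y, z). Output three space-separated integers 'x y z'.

Answer: 8 2 -10

Derivation:
x = q = 8
z = r = -10
y = -x - z = -(8) - (-10) = 2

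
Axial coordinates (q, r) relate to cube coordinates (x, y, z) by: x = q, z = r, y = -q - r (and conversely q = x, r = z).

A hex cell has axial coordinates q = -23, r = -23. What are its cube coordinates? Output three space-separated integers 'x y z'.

x = q = -23
z = r = -23
y = -x - z = -(-23) - (-23) = 46

Answer: -23 46 -23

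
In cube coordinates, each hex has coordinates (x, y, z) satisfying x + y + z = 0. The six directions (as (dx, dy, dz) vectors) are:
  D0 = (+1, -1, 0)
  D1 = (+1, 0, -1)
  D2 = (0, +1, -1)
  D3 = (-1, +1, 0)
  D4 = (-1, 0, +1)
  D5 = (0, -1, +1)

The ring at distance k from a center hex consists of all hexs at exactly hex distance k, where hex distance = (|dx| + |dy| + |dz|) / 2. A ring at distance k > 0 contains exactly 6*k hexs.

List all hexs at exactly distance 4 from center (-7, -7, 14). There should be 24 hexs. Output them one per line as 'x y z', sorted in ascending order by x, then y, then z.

Walk ring at distance 4 from (-7, -7, 14):
Start at center + D4*4 = (-11, -7, 18)
  hex 0: (-11, -7, 18)
  hex 1: (-10, -8, 18)
  hex 2: (-9, -9, 18)
  hex 3: (-8, -10, 18)
  hex 4: (-7, -11, 18)
  hex 5: (-6, -11, 17)
  hex 6: (-5, -11, 16)
  hex 7: (-4, -11, 15)
  hex 8: (-3, -11, 14)
  hex 9: (-3, -10, 13)
  hex 10: (-3, -9, 12)
  hex 11: (-3, -8, 11)
  hex 12: (-3, -7, 10)
  hex 13: (-4, -6, 10)
  hex 14: (-5, -5, 10)
  hex 15: (-6, -4, 10)
  hex 16: (-7, -3, 10)
  hex 17: (-8, -3, 11)
  hex 18: (-9, -3, 12)
  hex 19: (-10, -3, 13)
  hex 20: (-11, -3, 14)
  hex 21: (-11, -4, 15)
  hex 22: (-11, -5, 16)
  hex 23: (-11, -6, 17)
Sorted: 24 hexes.

Answer: -11 -7 18
-11 -6 17
-11 -5 16
-11 -4 15
-11 -3 14
-10 -8 18
-10 -3 13
-9 -9 18
-9 -3 12
-8 -10 18
-8 -3 11
-7 -11 18
-7 -3 10
-6 -11 17
-6 -4 10
-5 -11 16
-5 -5 10
-4 -11 15
-4 -6 10
-3 -11 14
-3 -10 13
-3 -9 12
-3 -8 11
-3 -7 10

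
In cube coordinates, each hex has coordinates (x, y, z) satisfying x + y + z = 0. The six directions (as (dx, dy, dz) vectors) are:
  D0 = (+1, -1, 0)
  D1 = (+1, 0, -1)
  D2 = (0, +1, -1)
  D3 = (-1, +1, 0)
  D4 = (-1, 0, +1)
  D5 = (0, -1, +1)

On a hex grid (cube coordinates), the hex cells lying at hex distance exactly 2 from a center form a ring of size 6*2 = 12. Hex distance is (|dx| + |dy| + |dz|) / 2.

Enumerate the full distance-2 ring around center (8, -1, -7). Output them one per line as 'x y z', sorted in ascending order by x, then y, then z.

Answer: 6 -1 -5
6 0 -6
6 1 -7
7 -2 -5
7 1 -8
8 -3 -5
8 1 -9
9 -3 -6
9 0 -9
10 -3 -7
10 -2 -8
10 -1 -9

Derivation:
Walk ring at distance 2 from (8, -1, -7):
Start at center + D4*2 = (6, -1, -5)
  hex 0: (6, -1, -5)
  hex 1: (7, -2, -5)
  hex 2: (8, -3, -5)
  hex 3: (9, -3, -6)
  hex 4: (10, -3, -7)
  hex 5: (10, -2, -8)
  hex 6: (10, -1, -9)
  hex 7: (9, 0, -9)
  hex 8: (8, 1, -9)
  hex 9: (7, 1, -8)
  hex 10: (6, 1, -7)
  hex 11: (6, 0, -6)
Sorted: 12 hexes.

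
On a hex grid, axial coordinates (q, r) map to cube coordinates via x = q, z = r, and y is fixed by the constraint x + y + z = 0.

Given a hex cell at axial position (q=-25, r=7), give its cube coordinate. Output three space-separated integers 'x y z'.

Answer: -25 18 7

Derivation:
x = q = -25
z = r = 7
y = -x - z = -(-25) - (7) = 18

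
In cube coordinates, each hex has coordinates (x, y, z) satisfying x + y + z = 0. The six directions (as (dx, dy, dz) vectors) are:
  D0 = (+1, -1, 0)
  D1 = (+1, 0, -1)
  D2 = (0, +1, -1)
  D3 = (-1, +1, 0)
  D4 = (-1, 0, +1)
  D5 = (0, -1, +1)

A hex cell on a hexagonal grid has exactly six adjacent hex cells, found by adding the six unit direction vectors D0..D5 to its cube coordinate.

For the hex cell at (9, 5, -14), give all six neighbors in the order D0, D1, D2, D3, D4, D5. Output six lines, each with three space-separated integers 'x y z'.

Center: (9, 5, -14). Add each direction:
  D0: (9, 5, -14) + (1, -1, 0) = (10, 4, -14)
  D1: (9, 5, -14) + (1, 0, -1) = (10, 5, -15)
  D2: (9, 5, -14) + (0, 1, -1) = (9, 6, -15)
  D3: (9, 5, -14) + (-1, 1, 0) = (8, 6, -14)
  D4: (9, 5, -14) + (-1, 0, 1) = (8, 5, -13)
  D5: (9, 5, -14) + (0, -1, 1) = (9, 4, -13)

Answer: 10 4 -14
10 5 -15
9 6 -15
8 6 -14
8 5 -13
9 4 -13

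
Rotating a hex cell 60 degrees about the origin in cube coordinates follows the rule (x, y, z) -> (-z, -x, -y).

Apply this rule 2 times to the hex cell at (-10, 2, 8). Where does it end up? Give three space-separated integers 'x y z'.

Start: (-10, 2, 8)
Step 1: (-10, 2, 8) -> (-(8), -(-10), -(2)) = (-8, 10, -2)
Step 2: (-8, 10, -2) -> (-(-2), -(-8), -(10)) = (2, 8, -10)

Answer: 2 8 -10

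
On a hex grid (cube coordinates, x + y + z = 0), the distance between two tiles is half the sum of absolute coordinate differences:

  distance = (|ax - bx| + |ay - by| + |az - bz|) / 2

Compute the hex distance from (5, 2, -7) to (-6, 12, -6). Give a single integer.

|ax - bx| = |5 - (-6)| = 11
|ay - by| = |2 - 12| = 10
|az - bz| = |-7 - (-6)| = 1
distance = (11 + 10 + 1) / 2 = 22 / 2 = 11

Answer: 11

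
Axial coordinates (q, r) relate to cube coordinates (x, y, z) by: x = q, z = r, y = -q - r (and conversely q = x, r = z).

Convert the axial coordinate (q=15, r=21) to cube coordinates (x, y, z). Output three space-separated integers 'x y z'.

Answer: 15 -36 21

Derivation:
x = q = 15
z = r = 21
y = -x - z = -(15) - (21) = -36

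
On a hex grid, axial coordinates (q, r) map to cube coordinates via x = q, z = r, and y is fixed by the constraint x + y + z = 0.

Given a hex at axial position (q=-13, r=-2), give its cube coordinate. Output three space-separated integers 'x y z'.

Answer: -13 15 -2

Derivation:
x = q = -13
z = r = -2
y = -x - z = -(-13) - (-2) = 15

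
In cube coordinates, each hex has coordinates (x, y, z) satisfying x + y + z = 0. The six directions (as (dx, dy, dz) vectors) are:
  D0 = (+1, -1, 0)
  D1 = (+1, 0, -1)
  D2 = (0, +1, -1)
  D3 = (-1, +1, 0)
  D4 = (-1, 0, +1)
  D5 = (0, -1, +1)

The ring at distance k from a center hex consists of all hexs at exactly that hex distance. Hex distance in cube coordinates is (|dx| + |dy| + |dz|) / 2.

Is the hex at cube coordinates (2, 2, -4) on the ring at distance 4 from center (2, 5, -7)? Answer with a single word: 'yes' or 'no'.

|px - cx| = |2 - 2| = 0
|py - cy| = |2 - 5| = 3
|pz - cz| = |-4 - (-7)| = 3
distance = (0+3+3)/2 = 6/2 = 3
radius = 4; distance != radius -> no

Answer: no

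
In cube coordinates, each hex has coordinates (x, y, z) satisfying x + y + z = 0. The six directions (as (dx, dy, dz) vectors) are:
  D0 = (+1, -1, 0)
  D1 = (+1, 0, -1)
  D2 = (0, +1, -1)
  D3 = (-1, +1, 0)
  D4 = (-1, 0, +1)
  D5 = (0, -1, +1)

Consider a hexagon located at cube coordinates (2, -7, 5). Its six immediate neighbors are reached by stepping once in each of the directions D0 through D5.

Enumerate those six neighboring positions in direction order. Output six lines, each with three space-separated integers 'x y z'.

Answer: 3 -8 5
3 -7 4
2 -6 4
1 -6 5
1 -7 6
2 -8 6

Derivation:
Center: (2, -7, 5). Add each direction:
  D0: (2, -7, 5) + (1, -1, 0) = (3, -8, 5)
  D1: (2, -7, 5) + (1, 0, -1) = (3, -7, 4)
  D2: (2, -7, 5) + (0, 1, -1) = (2, -6, 4)
  D3: (2, -7, 5) + (-1, 1, 0) = (1, -6, 5)
  D4: (2, -7, 5) + (-1, 0, 1) = (1, -7, 6)
  D5: (2, -7, 5) + (0, -1, 1) = (2, -8, 6)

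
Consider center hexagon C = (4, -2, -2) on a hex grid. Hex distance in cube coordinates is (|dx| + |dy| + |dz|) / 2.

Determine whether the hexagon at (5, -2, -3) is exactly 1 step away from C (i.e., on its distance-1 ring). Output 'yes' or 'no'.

Answer: yes

Derivation:
|px - cx| = |5 - 4| = 1
|py - cy| = |-2 - (-2)| = 0
|pz - cz| = |-3 - (-2)| = 1
distance = (1+0+1)/2 = 2/2 = 1
radius = 1; distance == radius -> yes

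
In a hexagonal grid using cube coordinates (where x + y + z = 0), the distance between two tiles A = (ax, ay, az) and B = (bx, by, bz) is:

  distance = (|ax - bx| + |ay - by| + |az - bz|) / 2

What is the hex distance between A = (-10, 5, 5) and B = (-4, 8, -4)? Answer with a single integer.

Answer: 9

Derivation:
|ax - bx| = |-10 - (-4)| = 6
|ay - by| = |5 - 8| = 3
|az - bz| = |5 - (-4)| = 9
distance = (6 + 3 + 9) / 2 = 18 / 2 = 9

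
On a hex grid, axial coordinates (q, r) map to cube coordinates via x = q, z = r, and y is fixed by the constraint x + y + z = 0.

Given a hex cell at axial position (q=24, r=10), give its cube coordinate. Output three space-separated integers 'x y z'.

Answer: 24 -34 10

Derivation:
x = q = 24
z = r = 10
y = -x - z = -(24) - (10) = -34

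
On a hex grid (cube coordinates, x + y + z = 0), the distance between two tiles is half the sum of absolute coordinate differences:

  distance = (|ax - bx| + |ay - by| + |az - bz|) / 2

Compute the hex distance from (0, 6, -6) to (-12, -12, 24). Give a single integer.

|ax - bx| = |0 - (-12)| = 12
|ay - by| = |6 - (-12)| = 18
|az - bz| = |-6 - 24| = 30
distance = (12 + 18 + 30) / 2 = 60 / 2 = 30

Answer: 30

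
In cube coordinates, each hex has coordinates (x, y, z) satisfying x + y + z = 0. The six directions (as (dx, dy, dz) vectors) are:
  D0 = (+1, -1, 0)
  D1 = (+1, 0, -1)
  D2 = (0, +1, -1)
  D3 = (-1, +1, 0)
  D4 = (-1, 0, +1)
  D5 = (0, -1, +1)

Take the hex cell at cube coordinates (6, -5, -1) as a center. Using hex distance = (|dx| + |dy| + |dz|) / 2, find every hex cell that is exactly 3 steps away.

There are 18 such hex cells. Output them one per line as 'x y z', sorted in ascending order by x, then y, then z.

Answer: 3 -5 2
3 -4 1
3 -3 0
3 -2 -1
4 -6 2
4 -2 -2
5 -7 2
5 -2 -3
6 -8 2
6 -2 -4
7 -8 1
7 -3 -4
8 -8 0
8 -4 -4
9 -8 -1
9 -7 -2
9 -6 -3
9 -5 -4

Derivation:
Walk ring at distance 3 from (6, -5, -1):
Start at center + D4*3 = (3, -5, 2)
  hex 0: (3, -5, 2)
  hex 1: (4, -6, 2)
  hex 2: (5, -7, 2)
  hex 3: (6, -8, 2)
  hex 4: (7, -8, 1)
  hex 5: (8, -8, 0)
  hex 6: (9, -8, -1)
  hex 7: (9, -7, -2)
  hex 8: (9, -6, -3)
  hex 9: (9, -5, -4)
  hex 10: (8, -4, -4)
  hex 11: (7, -3, -4)
  hex 12: (6, -2, -4)
  hex 13: (5, -2, -3)
  hex 14: (4, -2, -2)
  hex 15: (3, -2, -1)
  hex 16: (3, -3, 0)
  hex 17: (3, -4, 1)
Sorted: 18 hexes.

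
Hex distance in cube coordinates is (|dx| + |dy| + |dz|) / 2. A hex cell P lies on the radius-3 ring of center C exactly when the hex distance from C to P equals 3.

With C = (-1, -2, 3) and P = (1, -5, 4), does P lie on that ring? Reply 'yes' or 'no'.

|px - cx| = |1 - (-1)| = 2
|py - cy| = |-5 - (-2)| = 3
|pz - cz| = |4 - 3| = 1
distance = (2+3+1)/2 = 6/2 = 3
radius = 3; distance == radius -> yes

Answer: yes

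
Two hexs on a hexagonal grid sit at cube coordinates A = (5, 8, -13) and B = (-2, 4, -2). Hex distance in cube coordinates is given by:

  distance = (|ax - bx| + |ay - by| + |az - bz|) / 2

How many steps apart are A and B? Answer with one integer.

|ax - bx| = |5 - (-2)| = 7
|ay - by| = |8 - 4| = 4
|az - bz| = |-13 - (-2)| = 11
distance = (7 + 4 + 11) / 2 = 22 / 2 = 11

Answer: 11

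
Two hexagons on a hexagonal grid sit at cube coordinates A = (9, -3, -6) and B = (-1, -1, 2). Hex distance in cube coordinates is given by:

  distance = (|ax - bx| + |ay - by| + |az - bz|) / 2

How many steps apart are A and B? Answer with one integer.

|ax - bx| = |9 - (-1)| = 10
|ay - by| = |-3 - (-1)| = 2
|az - bz| = |-6 - 2| = 8
distance = (10 + 2 + 8) / 2 = 20 / 2 = 10

Answer: 10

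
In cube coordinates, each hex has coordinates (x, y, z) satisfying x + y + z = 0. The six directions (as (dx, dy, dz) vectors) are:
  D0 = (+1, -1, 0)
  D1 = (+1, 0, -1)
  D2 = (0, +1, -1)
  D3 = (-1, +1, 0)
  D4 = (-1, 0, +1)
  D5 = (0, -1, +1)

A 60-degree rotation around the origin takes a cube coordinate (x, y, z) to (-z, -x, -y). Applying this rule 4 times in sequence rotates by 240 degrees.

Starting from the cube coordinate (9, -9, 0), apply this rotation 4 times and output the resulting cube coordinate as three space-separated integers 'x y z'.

Answer: 0 9 -9

Derivation:
Start: (9, -9, 0)
Step 1: (9, -9, 0) -> (-(0), -(9), -(-9)) = (0, -9, 9)
Step 2: (0, -9, 9) -> (-(9), -(0), -(-9)) = (-9, 0, 9)
Step 3: (-9, 0, 9) -> (-(9), -(-9), -(0)) = (-9, 9, 0)
Step 4: (-9, 9, 0) -> (-(0), -(-9), -(9)) = (0, 9, -9)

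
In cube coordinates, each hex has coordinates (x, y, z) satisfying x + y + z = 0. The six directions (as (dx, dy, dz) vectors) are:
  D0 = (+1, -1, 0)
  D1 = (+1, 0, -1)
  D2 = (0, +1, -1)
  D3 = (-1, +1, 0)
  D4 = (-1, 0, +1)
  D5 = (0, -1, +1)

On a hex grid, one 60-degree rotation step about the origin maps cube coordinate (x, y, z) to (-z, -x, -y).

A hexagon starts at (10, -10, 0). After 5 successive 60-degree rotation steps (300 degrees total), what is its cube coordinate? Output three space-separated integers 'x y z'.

Start: (10, -10, 0)
Step 1: (10, -10, 0) -> (-(0), -(10), -(-10)) = (0, -10, 10)
Step 2: (0, -10, 10) -> (-(10), -(0), -(-10)) = (-10, 0, 10)
Step 3: (-10, 0, 10) -> (-(10), -(-10), -(0)) = (-10, 10, 0)
Step 4: (-10, 10, 0) -> (-(0), -(-10), -(10)) = (0, 10, -10)
Step 5: (0, 10, -10) -> (-(-10), -(0), -(10)) = (10, 0, -10)

Answer: 10 0 -10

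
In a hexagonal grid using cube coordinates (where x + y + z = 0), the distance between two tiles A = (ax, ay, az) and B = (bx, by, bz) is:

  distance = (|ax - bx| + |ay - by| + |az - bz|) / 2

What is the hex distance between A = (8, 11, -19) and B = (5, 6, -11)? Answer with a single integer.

|ax - bx| = |8 - 5| = 3
|ay - by| = |11 - 6| = 5
|az - bz| = |-19 - (-11)| = 8
distance = (3 + 5 + 8) / 2 = 16 / 2 = 8

Answer: 8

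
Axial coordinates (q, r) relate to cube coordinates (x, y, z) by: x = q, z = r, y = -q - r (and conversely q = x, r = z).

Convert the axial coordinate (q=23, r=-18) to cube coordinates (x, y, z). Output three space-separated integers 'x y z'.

x = q = 23
z = r = -18
y = -x - z = -(23) - (-18) = -5

Answer: 23 -5 -18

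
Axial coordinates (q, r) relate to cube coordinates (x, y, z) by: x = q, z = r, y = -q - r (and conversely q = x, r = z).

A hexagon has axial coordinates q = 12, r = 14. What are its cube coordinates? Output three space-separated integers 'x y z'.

x = q = 12
z = r = 14
y = -x - z = -(12) - (14) = -26

Answer: 12 -26 14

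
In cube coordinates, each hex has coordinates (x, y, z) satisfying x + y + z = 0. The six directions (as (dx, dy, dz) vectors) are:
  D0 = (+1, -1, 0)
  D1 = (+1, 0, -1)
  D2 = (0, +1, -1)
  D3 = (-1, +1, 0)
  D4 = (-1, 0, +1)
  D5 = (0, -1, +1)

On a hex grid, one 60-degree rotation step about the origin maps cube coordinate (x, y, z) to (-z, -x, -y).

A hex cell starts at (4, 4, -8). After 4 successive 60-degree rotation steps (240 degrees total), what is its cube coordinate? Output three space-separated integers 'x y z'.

Start: (4, 4, -8)
Step 1: (4, 4, -8) -> (-(-8), -(4), -(4)) = (8, -4, -4)
Step 2: (8, -4, -4) -> (-(-4), -(8), -(-4)) = (4, -8, 4)
Step 3: (4, -8, 4) -> (-(4), -(4), -(-8)) = (-4, -4, 8)
Step 4: (-4, -4, 8) -> (-(8), -(-4), -(-4)) = (-8, 4, 4)

Answer: -8 4 4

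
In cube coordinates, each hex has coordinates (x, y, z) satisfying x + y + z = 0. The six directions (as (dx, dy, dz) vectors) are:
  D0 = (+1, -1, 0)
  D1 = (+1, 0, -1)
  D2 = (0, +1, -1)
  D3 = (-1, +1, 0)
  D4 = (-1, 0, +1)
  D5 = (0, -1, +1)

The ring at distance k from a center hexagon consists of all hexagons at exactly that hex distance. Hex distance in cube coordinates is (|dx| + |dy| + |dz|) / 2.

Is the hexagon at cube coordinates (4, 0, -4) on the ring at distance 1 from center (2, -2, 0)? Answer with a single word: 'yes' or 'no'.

|px - cx| = |4 - 2| = 2
|py - cy| = |0 - (-2)| = 2
|pz - cz| = |-4 - 0| = 4
distance = (2+2+4)/2 = 8/2 = 4
radius = 1; distance != radius -> no

Answer: no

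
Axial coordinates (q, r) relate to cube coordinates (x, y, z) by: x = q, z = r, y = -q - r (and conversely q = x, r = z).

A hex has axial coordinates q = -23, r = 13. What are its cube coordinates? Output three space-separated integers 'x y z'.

x = q = -23
z = r = 13
y = -x - z = -(-23) - (13) = 10

Answer: -23 10 13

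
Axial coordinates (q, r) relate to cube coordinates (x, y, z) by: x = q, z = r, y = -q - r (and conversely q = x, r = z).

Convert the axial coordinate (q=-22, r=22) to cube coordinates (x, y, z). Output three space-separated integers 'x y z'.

Answer: -22 0 22

Derivation:
x = q = -22
z = r = 22
y = -x - z = -(-22) - (22) = 0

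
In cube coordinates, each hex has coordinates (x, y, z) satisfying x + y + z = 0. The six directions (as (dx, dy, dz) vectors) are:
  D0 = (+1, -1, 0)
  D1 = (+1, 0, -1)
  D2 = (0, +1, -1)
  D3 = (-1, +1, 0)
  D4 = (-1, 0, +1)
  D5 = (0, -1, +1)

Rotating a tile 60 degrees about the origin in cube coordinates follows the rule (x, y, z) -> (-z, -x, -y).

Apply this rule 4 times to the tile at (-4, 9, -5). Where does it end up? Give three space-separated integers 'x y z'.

Start: (-4, 9, -5)
Step 1: (-4, 9, -5) -> (-(-5), -(-4), -(9)) = (5, 4, -9)
Step 2: (5, 4, -9) -> (-(-9), -(5), -(4)) = (9, -5, -4)
Step 3: (9, -5, -4) -> (-(-4), -(9), -(-5)) = (4, -9, 5)
Step 4: (4, -9, 5) -> (-(5), -(4), -(-9)) = (-5, -4, 9)

Answer: -5 -4 9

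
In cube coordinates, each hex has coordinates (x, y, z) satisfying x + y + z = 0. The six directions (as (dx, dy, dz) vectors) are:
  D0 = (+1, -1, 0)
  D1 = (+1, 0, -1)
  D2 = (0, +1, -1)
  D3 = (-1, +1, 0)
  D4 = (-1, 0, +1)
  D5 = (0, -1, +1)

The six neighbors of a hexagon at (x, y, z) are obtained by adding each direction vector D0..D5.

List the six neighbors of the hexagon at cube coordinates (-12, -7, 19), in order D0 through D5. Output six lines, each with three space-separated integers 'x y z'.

Center: (-12, -7, 19). Add each direction:
  D0: (-12, -7, 19) + (1, -1, 0) = (-11, -8, 19)
  D1: (-12, -7, 19) + (1, 0, -1) = (-11, -7, 18)
  D2: (-12, -7, 19) + (0, 1, -1) = (-12, -6, 18)
  D3: (-12, -7, 19) + (-1, 1, 0) = (-13, -6, 19)
  D4: (-12, -7, 19) + (-1, 0, 1) = (-13, -7, 20)
  D5: (-12, -7, 19) + (0, -1, 1) = (-12, -8, 20)

Answer: -11 -8 19
-11 -7 18
-12 -6 18
-13 -6 19
-13 -7 20
-12 -8 20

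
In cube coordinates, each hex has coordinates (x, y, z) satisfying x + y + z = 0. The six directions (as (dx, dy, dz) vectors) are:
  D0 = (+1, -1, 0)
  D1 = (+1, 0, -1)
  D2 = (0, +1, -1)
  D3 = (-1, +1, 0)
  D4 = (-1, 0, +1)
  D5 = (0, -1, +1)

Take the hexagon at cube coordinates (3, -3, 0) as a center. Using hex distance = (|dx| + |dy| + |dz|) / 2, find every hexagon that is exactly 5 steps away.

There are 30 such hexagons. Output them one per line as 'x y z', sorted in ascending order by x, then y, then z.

Walk ring at distance 5 from (3, -3, 0):
Start at center + D4*5 = (-2, -3, 5)
  hex 0: (-2, -3, 5)
  hex 1: (-1, -4, 5)
  hex 2: (0, -5, 5)
  hex 3: (1, -6, 5)
  hex 4: (2, -7, 5)
  hex 5: (3, -8, 5)
  hex 6: (4, -8, 4)
  hex 7: (5, -8, 3)
  hex 8: (6, -8, 2)
  hex 9: (7, -8, 1)
  hex 10: (8, -8, 0)
  hex 11: (8, -7, -1)
  hex 12: (8, -6, -2)
  hex 13: (8, -5, -3)
  hex 14: (8, -4, -4)
  hex 15: (8, -3, -5)
  hex 16: (7, -2, -5)
  hex 17: (6, -1, -5)
  hex 18: (5, 0, -5)
  hex 19: (4, 1, -5)
  hex 20: (3, 2, -5)
  hex 21: (2, 2, -4)
  hex 22: (1, 2, -3)
  hex 23: (0, 2, -2)
  hex 24: (-1, 2, -1)
  hex 25: (-2, 2, 0)
  hex 26: (-2, 1, 1)
  hex 27: (-2, 0, 2)
  hex 28: (-2, -1, 3)
  hex 29: (-2, -2, 4)
Sorted: 30 hexes.

Answer: -2 -3 5
-2 -2 4
-2 -1 3
-2 0 2
-2 1 1
-2 2 0
-1 -4 5
-1 2 -1
0 -5 5
0 2 -2
1 -6 5
1 2 -3
2 -7 5
2 2 -4
3 -8 5
3 2 -5
4 -8 4
4 1 -5
5 -8 3
5 0 -5
6 -8 2
6 -1 -5
7 -8 1
7 -2 -5
8 -8 0
8 -7 -1
8 -6 -2
8 -5 -3
8 -4 -4
8 -3 -5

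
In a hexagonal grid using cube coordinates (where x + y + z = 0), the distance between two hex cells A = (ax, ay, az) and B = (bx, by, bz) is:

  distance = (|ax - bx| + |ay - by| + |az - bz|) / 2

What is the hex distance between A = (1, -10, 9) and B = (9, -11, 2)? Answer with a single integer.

|ax - bx| = |1 - 9| = 8
|ay - by| = |-10 - (-11)| = 1
|az - bz| = |9 - 2| = 7
distance = (8 + 1 + 7) / 2 = 16 / 2 = 8

Answer: 8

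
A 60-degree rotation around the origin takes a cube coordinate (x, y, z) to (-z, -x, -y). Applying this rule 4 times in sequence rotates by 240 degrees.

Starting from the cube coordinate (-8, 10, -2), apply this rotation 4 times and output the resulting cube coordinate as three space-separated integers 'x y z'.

Start: (-8, 10, -2)
Step 1: (-8, 10, -2) -> (-(-2), -(-8), -(10)) = (2, 8, -10)
Step 2: (2, 8, -10) -> (-(-10), -(2), -(8)) = (10, -2, -8)
Step 3: (10, -2, -8) -> (-(-8), -(10), -(-2)) = (8, -10, 2)
Step 4: (8, -10, 2) -> (-(2), -(8), -(-10)) = (-2, -8, 10)

Answer: -2 -8 10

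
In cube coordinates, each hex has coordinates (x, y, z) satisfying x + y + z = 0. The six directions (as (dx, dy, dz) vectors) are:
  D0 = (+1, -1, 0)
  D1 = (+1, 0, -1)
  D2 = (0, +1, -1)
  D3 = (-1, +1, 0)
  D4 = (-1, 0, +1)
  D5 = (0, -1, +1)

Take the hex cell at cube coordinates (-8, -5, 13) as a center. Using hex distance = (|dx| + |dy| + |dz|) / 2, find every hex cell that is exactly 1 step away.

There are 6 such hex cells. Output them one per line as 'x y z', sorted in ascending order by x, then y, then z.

Answer: -9 -5 14
-9 -4 13
-8 -6 14
-8 -4 12
-7 -6 13
-7 -5 12

Derivation:
Walk ring at distance 1 from (-8, -5, 13):
Start at center + D4*1 = (-9, -5, 14)
  hex 0: (-9, -5, 14)
  hex 1: (-8, -6, 14)
  hex 2: (-7, -6, 13)
  hex 3: (-7, -5, 12)
  hex 4: (-8, -4, 12)
  hex 5: (-9, -4, 13)
Sorted: 6 hexes.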